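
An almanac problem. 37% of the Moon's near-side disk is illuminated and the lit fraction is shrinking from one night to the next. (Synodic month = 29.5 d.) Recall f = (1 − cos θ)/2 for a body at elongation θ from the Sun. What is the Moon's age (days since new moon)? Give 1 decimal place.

From f = (1 − cos θ)/2: cos θ = 1 − 2×0.37 = 0.260; arccos → 74.9°.
Waning ⇒ past full, so θ = 360° − 74.9° = 285.1°.
Age = 29.5 × 285.1°/360° ≈ 23.36 days.

23.4 days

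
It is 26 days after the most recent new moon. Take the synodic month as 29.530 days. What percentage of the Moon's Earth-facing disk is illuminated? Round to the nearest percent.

The Moon has covered 26/29.530 of its cycle, so θ ≈ 360° × 26/29.530 = 317.0°.
cos 317.0° = 0.731, so f = (1 − 0.731)/2 = 0.135, so 13%.

13%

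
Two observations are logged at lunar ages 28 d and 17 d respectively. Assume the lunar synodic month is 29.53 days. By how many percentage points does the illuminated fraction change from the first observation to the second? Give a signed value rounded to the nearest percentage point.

First observation: θ = 360°·28/29.53 = 341.3°, so f = 0.026.
Second observation: θ = 207.2°, f = 0.945.
Δf = 0.945 − 0.026 = +0.918, i.e. +92 pp.

+92 pp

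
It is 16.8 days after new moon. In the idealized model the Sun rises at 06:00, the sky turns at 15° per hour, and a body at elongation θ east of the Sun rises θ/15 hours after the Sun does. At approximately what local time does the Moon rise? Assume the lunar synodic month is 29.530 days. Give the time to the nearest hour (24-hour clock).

Elongation θ = 360° × 16.8/29.530 ≈ 204.8°.
The Moon trails the Sun by θ/15 = 204.8/15 ≈ 13.65 hours.
06:00 + 13.65 h ≈ 19:39 → 20:00 to the nearest hour.

20:00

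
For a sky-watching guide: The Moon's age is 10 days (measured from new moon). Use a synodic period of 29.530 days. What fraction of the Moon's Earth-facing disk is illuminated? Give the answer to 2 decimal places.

Phase angle: θ = 360°·(10 d)/(29.530 d) = 121.9°.
cos 121.9° = (-0.529), so f = (1 − (-0.529))/2 = 0.764.

0.76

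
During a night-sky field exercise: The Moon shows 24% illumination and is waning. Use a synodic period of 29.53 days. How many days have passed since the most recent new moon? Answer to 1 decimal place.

24.7 days

Invert f = (1 − cos θ)/2 to get cos θ = 1 − 2(0.24) = 0.520, hence θ₀ = arccos 0.520 = 58.7°.
A waning Moon lies in 180°–360°, so θ = 360° − 58.7° = 301.3°.
That fraction of the synodic month is 301.3/360 × 29.53 d ≈ 24.72 d.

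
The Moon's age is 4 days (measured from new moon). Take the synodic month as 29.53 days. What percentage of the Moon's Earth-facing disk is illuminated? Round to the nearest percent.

17%

The Moon has covered 4/29.53 of its cycle, so θ ≈ 360° × 4/29.53 = 48.8°.
With cos θ = 0.659, the lit fraction is (1 − 0.659)/2 ≈ 0.170, so 17%.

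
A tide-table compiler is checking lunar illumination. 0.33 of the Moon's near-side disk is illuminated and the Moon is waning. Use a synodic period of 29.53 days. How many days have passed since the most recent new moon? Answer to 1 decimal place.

cos θ = 1 − 2f = 0.340, giving a principal value of 70.1°.
Since the Moon is past full (waning), take the reflex angle: θ = 360° − 70.1° = 289.9°.
At 360°/29.53 d per day, 289.9° corresponds to 23.78 days.

23.8 days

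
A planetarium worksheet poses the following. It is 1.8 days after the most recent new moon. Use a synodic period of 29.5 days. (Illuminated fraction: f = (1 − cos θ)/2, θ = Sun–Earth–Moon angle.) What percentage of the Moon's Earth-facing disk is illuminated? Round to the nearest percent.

4%

The Moon has covered 1.8/29.5 of its cycle, so θ ≈ 360° × 1.8/29.5 = 22.0°.
cos 22.0° = 0.927, so f = (1 − 0.927)/2 = 0.036, so 4%.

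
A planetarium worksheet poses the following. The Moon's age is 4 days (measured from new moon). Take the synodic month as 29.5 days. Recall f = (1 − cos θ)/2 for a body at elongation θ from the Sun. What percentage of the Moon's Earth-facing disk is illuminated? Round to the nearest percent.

Phase angle: θ = 360°·(4 d)/(29.5 d) = 48.8°.
cos 48.8° = 0.659, so f = (1 − 0.659)/2 = 0.171, so 17%.

17%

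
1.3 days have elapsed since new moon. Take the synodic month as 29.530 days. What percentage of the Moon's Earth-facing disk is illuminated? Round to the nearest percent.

Elongation θ = 360° × 1.3/29.530 ≈ 15.8°.
Illuminated fraction = (1 − cos 15.8°)/2 = (1 − 0.962)/2 ≈ 0.019, so 2%.

2%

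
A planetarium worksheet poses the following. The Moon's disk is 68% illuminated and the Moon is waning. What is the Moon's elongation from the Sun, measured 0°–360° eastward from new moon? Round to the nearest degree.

249°

From f = (1 − cos θ)/2: cos θ = 1 − 2×0.68 = -0.360; arccos → 111.1°.
Waning ⇒ past full, so θ = 360° − 111.1° = 248.9°.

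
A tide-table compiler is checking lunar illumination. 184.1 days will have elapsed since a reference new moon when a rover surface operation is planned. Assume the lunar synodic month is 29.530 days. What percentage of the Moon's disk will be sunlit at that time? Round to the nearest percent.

184.1/29.530 = 6.234 lunations, so 6 complete cycles and 6.92 d into the next.
Phase angle: θ = 360°·(6.92 d)/(29.530 d) = 84.4°.
Illuminated fraction = (1 − cos 84.4°)/2 = (1 − 0.098)/2 ≈ 0.451, so 45%.

45%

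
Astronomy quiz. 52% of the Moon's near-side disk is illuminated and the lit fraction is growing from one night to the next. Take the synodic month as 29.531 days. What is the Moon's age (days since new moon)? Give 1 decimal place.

Invert f = (1 − cos θ)/2 to get cos θ = 1 − 2(0.52) = -0.040, hence θ₀ = arccos -0.040 = 92.3°.
Waxing ⇒ before full, so θ = 92.3°.
That fraction of the synodic month is 92.3/360 × 29.531 d ≈ 7.57 d.

7.6 days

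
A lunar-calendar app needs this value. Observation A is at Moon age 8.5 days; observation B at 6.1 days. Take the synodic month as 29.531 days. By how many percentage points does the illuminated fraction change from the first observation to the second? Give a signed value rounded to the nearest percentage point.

-25 pp

First observation: θ = 360°·8.5/29.531 = 103.6°, so f = 0.618.
Second observation: θ = 74.4°, f = 0.365.
Δf = 0.365 − 0.618 = -0.253, i.e. -25 pp.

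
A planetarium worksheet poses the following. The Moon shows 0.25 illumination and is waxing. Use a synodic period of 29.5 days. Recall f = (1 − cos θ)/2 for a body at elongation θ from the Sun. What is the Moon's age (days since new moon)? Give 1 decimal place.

Invert f = (1 − cos θ)/2 to get cos θ = 1 − 2(0.25) = 0.500, hence θ₀ = arccos 0.500 = 60.0°.
The Moon is waxing (0°–180°), so θ = 60.0° directly.
That fraction of the synodic month is 60.0/360 × 29.5 d ≈ 4.92 d.

4.9 days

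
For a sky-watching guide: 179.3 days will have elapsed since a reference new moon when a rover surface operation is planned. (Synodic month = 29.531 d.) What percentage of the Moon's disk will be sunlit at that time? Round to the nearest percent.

5%

Reduce mod P: 179.3 − 6×29.531 = 2.11 d into the current lunation.
Elongation θ = 360° × 2.11/29.531 ≈ 25.8°.
Illuminated fraction = (1 − cos 25.8°)/2 = (1 − 0.901)/2 ≈ 0.050, so 5%.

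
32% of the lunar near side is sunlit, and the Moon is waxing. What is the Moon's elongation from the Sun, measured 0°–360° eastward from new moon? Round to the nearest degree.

From f = (1 − cos θ)/2: cos θ = 1 − 2×0.32 = 0.360; arccos → 68.9°.
Before full moon the principal value applies: θ = 68.9°.

69°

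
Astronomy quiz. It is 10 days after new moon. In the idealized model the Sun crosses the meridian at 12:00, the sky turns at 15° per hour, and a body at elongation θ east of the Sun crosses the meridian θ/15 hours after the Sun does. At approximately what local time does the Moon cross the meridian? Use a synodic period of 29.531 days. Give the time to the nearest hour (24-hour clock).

20:00

The Moon has covered 10/29.531 of its cycle, so θ ≈ 360° × 10/29.531 = 121.9°.
At 15° of sky rotation per hour, 121.9° corresponds to a 8.13 h lag.
12:00 + 8.13 h ≈ 20:08 → 20:00 to the nearest hour.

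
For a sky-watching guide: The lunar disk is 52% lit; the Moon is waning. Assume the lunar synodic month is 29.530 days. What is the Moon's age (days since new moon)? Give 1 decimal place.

22.0 days

cos θ = 1 − 2f = -0.040, giving a principal value of 92.3°.
Since the Moon is past full (waning), take the reflex angle: θ = 360° − 92.3° = 267.7°.
That fraction of the synodic month is 267.7/360 × 29.530 d ≈ 21.96 d.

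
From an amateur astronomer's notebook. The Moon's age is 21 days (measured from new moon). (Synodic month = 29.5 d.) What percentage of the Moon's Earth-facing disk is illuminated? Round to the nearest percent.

Elongation θ = 360° × 21/29.5 ≈ 256.3°.
cos 256.3° = (-0.237), so f = (1 − (-0.237))/2 = 0.619, so 62%.

62%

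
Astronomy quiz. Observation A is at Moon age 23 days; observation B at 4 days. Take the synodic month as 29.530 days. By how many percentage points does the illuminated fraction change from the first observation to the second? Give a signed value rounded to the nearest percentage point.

-24 pp

First observation: θ = 360°·23/29.530 = 280.4°, so f = 0.410.
Second observation: θ = 48.8°, f = 0.170.
Δf = 0.170 − 0.410 = -0.239, i.e. -24 pp.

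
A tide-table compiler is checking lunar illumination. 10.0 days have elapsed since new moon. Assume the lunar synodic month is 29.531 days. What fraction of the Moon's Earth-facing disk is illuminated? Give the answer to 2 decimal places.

Elongation θ = 360° × 10.0/29.531 ≈ 121.9°.
cos 121.9° = (-0.529), so f = (1 − (-0.529))/2 = 0.764.

0.76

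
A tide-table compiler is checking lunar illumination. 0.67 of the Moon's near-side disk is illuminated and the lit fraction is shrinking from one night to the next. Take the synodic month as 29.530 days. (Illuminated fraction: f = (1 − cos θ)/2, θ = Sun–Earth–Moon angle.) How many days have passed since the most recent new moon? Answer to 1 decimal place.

20.5 days

From f = (1 − cos θ)/2: cos θ = 1 − 2×0.67 = -0.340; arccos → 109.9°.
A waning Moon lies in 180°–360°, so θ = 360° − 109.9° = 250.1°.
That fraction of the synodic month is 250.1/360 × 29.530 d ≈ 20.52 d.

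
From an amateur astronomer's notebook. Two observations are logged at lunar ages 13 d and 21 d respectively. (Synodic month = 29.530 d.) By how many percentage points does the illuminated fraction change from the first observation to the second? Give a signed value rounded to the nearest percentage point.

-34 percentage points

θ₁ = 360° × 13/29.530 = 158.5°, f₁ = (1 − cos θ₁)/2 = 0.965.
θ₂ = 360° × 21/29.530 = 256.0°, f₂ = (1 − cos θ₂)/2 = 0.621.
Change = f₂ − f₁ = -0.344 → -34 percentage points.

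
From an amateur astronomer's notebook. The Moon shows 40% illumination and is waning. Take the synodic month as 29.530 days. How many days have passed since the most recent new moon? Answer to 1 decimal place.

From f = (1 − cos θ)/2: cos θ = 1 − 2×0.40 = 0.200; arccos → 78.5°.
Waning ⇒ past full, so θ = 360° − 78.5° = 281.5°.
That fraction of the synodic month is 281.5/360 × 29.530 d ≈ 23.09 d.

23.1 days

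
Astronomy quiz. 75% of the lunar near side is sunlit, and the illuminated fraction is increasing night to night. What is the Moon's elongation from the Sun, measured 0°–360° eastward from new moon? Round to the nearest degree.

120°

Invert f = (1 − cos θ)/2 to get cos θ = 1 − 2(0.75) = -0.500, hence θ₀ = arccos -0.500 = 120.0°.
The Moon is waxing (0°–180°), so θ = 120.0° directly.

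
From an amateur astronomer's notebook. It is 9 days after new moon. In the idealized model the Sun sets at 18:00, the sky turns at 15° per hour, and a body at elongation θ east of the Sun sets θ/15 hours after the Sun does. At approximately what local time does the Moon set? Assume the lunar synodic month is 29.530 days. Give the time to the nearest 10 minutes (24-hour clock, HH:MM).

01:20

The Moon has covered 9/29.530 of its cycle, so θ ≈ 360° × 9/29.530 = 109.7°.
Delay after the Sun = 109.7° / (15°/h) ≈ 7.31 h.
18:00 + 7.315 h ≈ 01:19 → 01:20 to the nearest ten minutes.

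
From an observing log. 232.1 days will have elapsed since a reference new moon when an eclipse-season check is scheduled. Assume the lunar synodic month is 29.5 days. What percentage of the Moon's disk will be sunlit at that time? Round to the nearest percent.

16%

232.1 d spans 7 complete synodic months (7 × 29.5 = 206.50 d) plus 25.60 d.
Phase angle: θ = 360°·(25.60 d)/(29.5 d) = 312.4°.
Illuminated fraction = (1 − cos 312.4°)/2 = (1 − 0.674)/2 ≈ 0.163, so 16%.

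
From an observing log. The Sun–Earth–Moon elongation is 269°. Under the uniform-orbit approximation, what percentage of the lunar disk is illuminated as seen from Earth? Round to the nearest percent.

f = (1 − cos 269°)/2 = (1 − (-0.017))/2 ≈ 0.509, i.e. 51%.

51%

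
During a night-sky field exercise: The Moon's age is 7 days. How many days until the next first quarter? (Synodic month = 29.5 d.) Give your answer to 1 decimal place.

0.4 days

First quarter occurs at elongation 90°, i.e. at age 29.5 × 90/360 = 7.375 d.
So 0.375 days remain (7.375 − 7).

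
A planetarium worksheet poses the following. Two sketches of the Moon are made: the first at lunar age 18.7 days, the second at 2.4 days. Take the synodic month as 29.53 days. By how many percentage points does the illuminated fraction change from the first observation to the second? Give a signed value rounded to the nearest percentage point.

-77 percentage points

First observation: θ = 360°·18.7/29.53 = 228.0°, so f = 0.835.
Second observation: θ = 29.3°, f = 0.064.
Δf = 0.064 − 0.835 = -0.771, i.e. -77 pp.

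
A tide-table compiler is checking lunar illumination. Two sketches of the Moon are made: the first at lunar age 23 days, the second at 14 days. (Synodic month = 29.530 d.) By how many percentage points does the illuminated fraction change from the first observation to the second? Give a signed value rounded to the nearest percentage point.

+58 percentage points

θ₁ = 360° × 23/29.530 = 280.4°, f₁ = (1 − cos θ₁)/2 = 0.410.
θ₂ = 360° × 14/29.530 = 170.7°, f₂ = (1 − cos θ₂)/2 = 0.993.
Change = f₂ − f₁ = +0.584 → +58 percentage points.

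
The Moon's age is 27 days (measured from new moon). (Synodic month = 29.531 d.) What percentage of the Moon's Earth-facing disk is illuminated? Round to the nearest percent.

7%

Elongation θ = 360° × 27/29.531 ≈ 329.1°.
cos 329.1° = 0.858, so f = (1 − 0.858)/2 = 0.071, so 7%.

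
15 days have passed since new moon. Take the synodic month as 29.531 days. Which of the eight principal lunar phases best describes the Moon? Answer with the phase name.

At 15/29.531 of the cycle, θ ≈ 183° — the full moon range.

full moon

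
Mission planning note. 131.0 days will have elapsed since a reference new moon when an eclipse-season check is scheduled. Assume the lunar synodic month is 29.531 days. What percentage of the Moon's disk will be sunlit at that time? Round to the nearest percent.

96%

131.0 d spans 4 complete synodic months (4 × 29.531 = 118.12 d) plus 12.88 d.
Elongation θ = 360° × 12.88/29.531 ≈ 157.0°.
cos 157.0° = (-0.920), so f = (1 − (-0.920))/2 = 0.960, so 96%.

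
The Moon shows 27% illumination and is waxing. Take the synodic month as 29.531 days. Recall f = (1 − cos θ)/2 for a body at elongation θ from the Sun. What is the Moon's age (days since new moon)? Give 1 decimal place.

From f = (1 − cos θ)/2: cos θ = 1 − 2×0.27 = 0.460; arccos → 62.6°.
Waxing ⇒ before full, so θ = 62.6°.
That fraction of the synodic month is 62.6/360 × 29.531 d ≈ 5.14 d.

5.1 days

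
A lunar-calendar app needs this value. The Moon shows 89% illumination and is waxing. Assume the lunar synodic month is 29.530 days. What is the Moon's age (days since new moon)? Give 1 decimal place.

From f = (1 − cos θ)/2: cos θ = 1 − 2×0.89 = -0.780; arccos → 141.3°.
Before full moon the principal value applies: θ = 141.3°.
Age = 29.530 × 141.3°/360° ≈ 11.59 days.

11.6 days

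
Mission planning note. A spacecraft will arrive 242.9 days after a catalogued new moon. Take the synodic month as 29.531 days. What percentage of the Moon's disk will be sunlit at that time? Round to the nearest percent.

42%

Reduce mod P: 242.9 − 8×29.531 = 6.65 d into the current lunation.
The Moon has covered 6.65/29.531 of its cycle, so θ ≈ 360° × 6.65/29.531 = 81.1°.
Illuminated fraction = (1 − cos 81.1°)/2 = (1 − 0.155)/2 ≈ 0.423, so 42%.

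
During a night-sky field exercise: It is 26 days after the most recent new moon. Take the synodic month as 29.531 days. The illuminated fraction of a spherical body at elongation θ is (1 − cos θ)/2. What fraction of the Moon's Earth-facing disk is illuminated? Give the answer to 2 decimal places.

0.13

Elongation θ = 360° × 26/29.531 ≈ 317.0°.
Illuminated fraction = (1 − cos 317.0°)/2 = (1 − 0.731)/2 ≈ 0.135.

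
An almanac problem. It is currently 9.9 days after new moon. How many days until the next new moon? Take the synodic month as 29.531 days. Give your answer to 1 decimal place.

19.6 days

One full lunation from the last new moon is 29.531 d; remaining = 29.531 − 9.9 = 19.631 d.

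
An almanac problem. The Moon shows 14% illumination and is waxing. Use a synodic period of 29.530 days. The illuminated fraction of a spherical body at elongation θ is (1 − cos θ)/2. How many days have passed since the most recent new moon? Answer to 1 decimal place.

From f = (1 − cos θ)/2: cos θ = 1 − 2×0.14 = 0.720; arccos → 43.9°.
Before full moon the principal value applies: θ = 43.9°.
Age = 29.530 × 43.9°/360° ≈ 3.60 days.

3.6 days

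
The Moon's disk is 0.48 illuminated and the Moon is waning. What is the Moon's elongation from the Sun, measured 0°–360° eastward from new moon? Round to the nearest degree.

From f = (1 − cos θ)/2: cos θ = 1 − 2×0.48 = 0.040; arccos → 87.7°.
Waning ⇒ past full, so θ = 360° − 87.7° = 272.3°.

272°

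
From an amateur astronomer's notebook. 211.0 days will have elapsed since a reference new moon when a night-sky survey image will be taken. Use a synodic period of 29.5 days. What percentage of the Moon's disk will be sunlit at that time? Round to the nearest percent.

21%

211.0/29.5 = 7.153 lunations, so 7 complete cycles and 4.50 d into the next.
Phase angle: θ = 360°·(4.50 d)/(29.5 d) = 54.9°.
Illuminated fraction = (1 − cos 54.9°)/2 = (1 − 0.575)/2 ≈ 0.213, so 21%.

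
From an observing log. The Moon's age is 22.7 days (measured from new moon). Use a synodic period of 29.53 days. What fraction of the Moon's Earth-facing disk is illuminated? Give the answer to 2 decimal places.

Phase angle: θ = 360°·(22.7 d)/(29.53 d) = 276.7°.
cos 276.7° = 0.117, so f = (1 − 0.117)/2 = 0.441.

0.44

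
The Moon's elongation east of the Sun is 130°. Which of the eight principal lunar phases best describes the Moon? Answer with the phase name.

The waxing gibbous sector spans roughly 112°–158°; 130° falls inside it.

waxing gibbous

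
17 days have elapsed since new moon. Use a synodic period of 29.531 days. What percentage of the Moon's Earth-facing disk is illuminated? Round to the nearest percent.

The Moon has covered 17/29.531 of its cycle, so θ ≈ 360° × 17/29.531 = 207.2°.
Illuminated fraction = (1 − cos 207.2°)/2 = (1 − (-0.889))/2 ≈ 0.945, so 94%.

94%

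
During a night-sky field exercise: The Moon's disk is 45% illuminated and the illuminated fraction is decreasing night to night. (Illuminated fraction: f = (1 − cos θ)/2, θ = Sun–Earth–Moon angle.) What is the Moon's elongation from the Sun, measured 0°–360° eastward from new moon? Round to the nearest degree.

Invert f = (1 − cos θ)/2 to get cos θ = 1 − 2(0.45) = 0.100, hence θ₀ = arccos 0.100 = 84.3°.
Waning ⇒ past full, so θ = 360° − 84.3° = 275.7°.

276°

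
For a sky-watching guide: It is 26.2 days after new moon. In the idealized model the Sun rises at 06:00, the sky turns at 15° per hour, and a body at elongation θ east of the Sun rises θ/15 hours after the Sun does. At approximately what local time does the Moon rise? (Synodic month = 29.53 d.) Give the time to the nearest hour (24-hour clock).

Elongation θ = 360° × 26.2/29.53 ≈ 319.4°.
The Moon trails the Sun by θ/15 = 319.4/15 ≈ 21.29 hours.
06:00 + 21.29 h ≈ 03:18 → 03:00 to the nearest hour.

03:00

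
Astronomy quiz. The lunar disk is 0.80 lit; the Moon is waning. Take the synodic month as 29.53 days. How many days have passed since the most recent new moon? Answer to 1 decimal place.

19.1 days

From f = (1 − cos θ)/2: cos θ = 1 − 2×0.80 = -0.600; arccos → 126.9°.
A waning Moon lies in 180°–360°, so θ = 360° − 126.9° = 233.1°.
That fraction of the synodic month is 233.1/360 × 29.53 d ≈ 19.12 d.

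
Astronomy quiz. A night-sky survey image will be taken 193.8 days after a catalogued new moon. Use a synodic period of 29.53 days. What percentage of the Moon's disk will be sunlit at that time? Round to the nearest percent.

193.8/29.53 = 6.563 lunations, so 6 complete cycles and 16.62 d into the next.
Elongation θ = 360° × 16.62/29.53 ≈ 202.6°.
With cos θ = (-0.923), the lit fraction is (1 − (-0.923))/2 ≈ 0.962, so 96%.

96%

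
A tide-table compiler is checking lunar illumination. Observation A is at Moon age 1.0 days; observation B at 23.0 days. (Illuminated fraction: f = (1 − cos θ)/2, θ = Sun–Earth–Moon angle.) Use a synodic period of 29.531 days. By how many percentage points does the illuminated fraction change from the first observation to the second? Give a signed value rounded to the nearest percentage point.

+40 percentage points

First observation: θ = 360°·1.0/29.531 = 12.2°, so f = 0.011.
Second observation: θ = 280.4°, f = 0.410.
Δf = 0.410 − 0.011 = +0.399, i.e. +40 pp.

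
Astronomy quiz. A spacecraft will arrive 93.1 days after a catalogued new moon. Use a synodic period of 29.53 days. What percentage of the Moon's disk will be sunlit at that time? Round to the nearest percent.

93.1 d spans 3 complete synodic months (3 × 29.53 = 88.59 d) plus 4.51 d.
Phase angle: θ = 360°·(4.51 d)/(29.53 d) = 55.0°.
Illuminated fraction = (1 − cos 55.0°)/2 = (1 − 0.574)/2 ≈ 0.213, so 21%.

21%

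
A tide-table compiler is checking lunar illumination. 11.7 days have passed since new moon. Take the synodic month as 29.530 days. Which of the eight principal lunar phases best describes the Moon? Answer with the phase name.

At 11.7/29.530 of the cycle, θ ≈ 143° — the waxing gibbous range.

waxing gibbous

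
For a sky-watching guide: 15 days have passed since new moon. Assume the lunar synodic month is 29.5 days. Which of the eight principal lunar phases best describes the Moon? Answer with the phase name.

full moon

θ ≈ 360° × 15/29.5 = 183°, which falls in the full moon sector.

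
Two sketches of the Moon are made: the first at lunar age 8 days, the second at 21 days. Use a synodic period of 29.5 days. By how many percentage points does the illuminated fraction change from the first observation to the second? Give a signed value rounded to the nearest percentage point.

+5 pp

First observation: θ = 360°·8/29.5 = 97.6°, so f = 0.566.
Second observation: θ = 256.3°, f = 0.619.
Δf = 0.619 − 0.566 = +0.052, i.e. +5 pp.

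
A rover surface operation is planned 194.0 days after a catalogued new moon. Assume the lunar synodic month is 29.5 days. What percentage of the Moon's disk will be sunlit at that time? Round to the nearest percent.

94%

194.0 d spans 6 complete synodic months (6 × 29.5 = 177.00 d) plus 17.00 d.
Elongation θ = 360° × 17.00/29.5 ≈ 207.5°.
Illuminated fraction = (1 − cos 207.5°)/2 = (1 − (-0.887))/2 ≈ 0.944, so 94%.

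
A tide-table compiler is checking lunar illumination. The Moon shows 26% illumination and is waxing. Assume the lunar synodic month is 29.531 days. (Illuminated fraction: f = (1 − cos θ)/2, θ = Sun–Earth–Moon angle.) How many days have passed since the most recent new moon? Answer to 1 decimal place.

Invert f = (1 − cos θ)/2 to get cos θ = 1 − 2(0.26) = 0.480, hence θ₀ = arccos 0.480 = 61.3°.
Waxing ⇒ before full, so θ = 61.3°.
Age = 29.531 × 61.3°/360° ≈ 5.03 days.

5.0 days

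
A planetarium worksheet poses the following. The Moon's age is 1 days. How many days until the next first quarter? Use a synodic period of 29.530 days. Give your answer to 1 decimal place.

6.4 days

First quarter is 0.25 of the way through the cycle: age 0.25 × 29.530 = 7.383 d.
That is 7.383 − 1 = 6.383 days ahead.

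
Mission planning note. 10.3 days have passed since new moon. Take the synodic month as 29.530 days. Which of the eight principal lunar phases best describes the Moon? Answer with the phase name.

At 10.3/29.530 of the cycle, θ ≈ 126° — the waxing gibbous range.

waxing gibbous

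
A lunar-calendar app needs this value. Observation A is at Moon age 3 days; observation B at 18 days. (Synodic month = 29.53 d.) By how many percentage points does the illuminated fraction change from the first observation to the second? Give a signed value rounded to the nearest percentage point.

θ₁ = 360° × 3/29.53 = 36.6°, f₁ = (1 − cos θ₁)/2 = 0.098.
θ₂ = 360° × 18/29.53 = 219.4°, f₂ = (1 − cos θ₂)/2 = 0.886.
Change = f₂ − f₁ = +0.788 → +79 percentage points.

+79 percentage points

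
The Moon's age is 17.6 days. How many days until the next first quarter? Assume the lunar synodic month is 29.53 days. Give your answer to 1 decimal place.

First quarter occurs at elongation 90°, i.e. at age 29.53 × 90/360 = 7.383 d.
Already past this cycle's first quarter; the next is at 7.383 + 29.53 = 36.913 d, so 36.913 − 17.6 = 19.312 days.

19.3 days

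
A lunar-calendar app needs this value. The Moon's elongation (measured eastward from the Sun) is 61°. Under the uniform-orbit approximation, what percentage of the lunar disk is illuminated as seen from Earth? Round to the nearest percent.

Half-versine of 61°: (1 − 0.485)/2 = 0.258, i.e. 26%.

26%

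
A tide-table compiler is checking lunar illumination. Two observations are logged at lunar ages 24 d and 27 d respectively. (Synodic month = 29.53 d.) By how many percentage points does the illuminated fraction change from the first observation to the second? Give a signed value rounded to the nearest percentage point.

-24 pp

First observation: θ = 360°·24/29.53 = 292.6°, so f = 0.308.
Second observation: θ = 329.2°, f = 0.071.
Δf = 0.071 − 0.308 = -0.237, i.e. -24 pp.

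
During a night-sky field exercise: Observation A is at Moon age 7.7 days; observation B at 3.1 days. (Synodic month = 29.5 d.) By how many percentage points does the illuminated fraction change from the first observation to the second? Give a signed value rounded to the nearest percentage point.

-43 percentage points

First observation: θ = 360°·7.7/29.5 = 94.0°, so f = 0.535.
Second observation: θ = 37.8°, f = 0.105.
Δf = 0.105 − 0.535 = -0.429, i.e. -43 pp.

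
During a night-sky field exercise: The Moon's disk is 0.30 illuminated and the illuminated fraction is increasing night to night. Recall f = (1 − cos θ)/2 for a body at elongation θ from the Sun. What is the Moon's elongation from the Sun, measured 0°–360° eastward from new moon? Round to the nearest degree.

66°

From f = (1 − cos θ)/2: cos θ = 1 − 2×0.30 = 0.400; arccos → 66.4°.
The Moon is waxing (0°–180°), so θ = 66.4° directly.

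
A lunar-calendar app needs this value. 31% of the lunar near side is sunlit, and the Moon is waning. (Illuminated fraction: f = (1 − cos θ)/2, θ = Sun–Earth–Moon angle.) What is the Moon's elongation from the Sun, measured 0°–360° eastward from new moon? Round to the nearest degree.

From f = (1 − cos θ)/2: cos θ = 1 − 2×0.31 = 0.380; arccos → 67.7°.
A waning Moon lies in 180°–360°, so θ = 360° − 67.7° = 292.3°.

292°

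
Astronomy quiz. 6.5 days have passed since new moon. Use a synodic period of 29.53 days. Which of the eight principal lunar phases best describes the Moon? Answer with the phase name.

At 6.5/29.53 of the cycle, θ ≈ 79° — the first quarter range.

first quarter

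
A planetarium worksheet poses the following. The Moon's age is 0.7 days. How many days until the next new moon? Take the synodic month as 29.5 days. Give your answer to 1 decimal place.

28.8 days

The next new moon completes the synodic month: 29.5 − 0.7 = 28.800 days.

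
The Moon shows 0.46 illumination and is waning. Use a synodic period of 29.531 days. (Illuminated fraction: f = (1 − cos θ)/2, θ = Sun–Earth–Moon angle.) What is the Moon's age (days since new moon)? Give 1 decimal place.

From f = (1 − cos θ)/2: cos θ = 1 − 2×0.46 = 0.080; arccos → 85.4°.
Since the Moon is past full (waning), take the reflex angle: θ = 360° − 85.4° = 274.6°.
That fraction of the synodic month is 274.6/360 × 29.531 d ≈ 22.52 d.

22.5 days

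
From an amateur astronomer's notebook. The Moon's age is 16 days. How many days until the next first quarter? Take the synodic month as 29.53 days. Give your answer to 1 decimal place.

20.9 days

First quarter is 0.25 of the way through the cycle: age 0.25 × 29.53 = 7.383 d.
Already past this cycle's first quarter; the next is at 7.383 + 29.53 = 36.913 d, so 36.913 − 16 = 20.913 days.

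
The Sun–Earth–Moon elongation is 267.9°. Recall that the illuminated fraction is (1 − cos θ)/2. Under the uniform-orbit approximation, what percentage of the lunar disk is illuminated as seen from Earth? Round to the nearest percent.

Half-versine of 267.9°: (1 − (-0.037))/2 = 0.518, i.e. 52%.

52%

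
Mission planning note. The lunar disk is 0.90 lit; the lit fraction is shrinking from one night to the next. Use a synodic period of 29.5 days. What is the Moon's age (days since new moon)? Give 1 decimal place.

17.8 days

Invert f = (1 − cos θ)/2 to get cos θ = 1 − 2(0.90) = -0.800, hence θ₀ = arccos -0.800 = 143.1°.
Since the Moon is past full (waning), take the reflex angle: θ = 360° − 143.1° = 216.9°.
At 360°/29.5 d per day, 216.9° corresponds to 17.77 days.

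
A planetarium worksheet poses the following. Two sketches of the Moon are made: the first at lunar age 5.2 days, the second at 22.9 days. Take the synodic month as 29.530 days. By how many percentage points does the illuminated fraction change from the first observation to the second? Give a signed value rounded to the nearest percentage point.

+14 percentage points

θ₁ = 360° × 5.2/29.530 = 63.4°, f₁ = (1 − cos θ₁)/2 = 0.276.
θ₂ = 360° × 22.9/29.530 = 279.2°, f₂ = (1 − cos θ₂)/2 = 0.420.
Change = f₂ − f₁ = +0.144 → +14 percentage points.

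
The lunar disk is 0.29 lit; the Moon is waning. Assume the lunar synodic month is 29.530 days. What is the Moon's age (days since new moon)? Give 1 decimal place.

Invert f = (1 − cos θ)/2 to get cos θ = 1 − 2(0.29) = 0.420, hence θ₀ = arccos 0.420 = 65.2°.
Waning ⇒ past full, so θ = 360° − 65.2° = 294.8°.
Age = 29.530 × 294.8°/360° ≈ 24.18 days.

24.2 days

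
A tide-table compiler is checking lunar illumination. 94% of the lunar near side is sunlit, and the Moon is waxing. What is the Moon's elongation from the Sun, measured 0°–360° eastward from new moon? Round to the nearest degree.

152°

From f = (1 − cos θ)/2: cos θ = 1 − 2×0.94 = -0.880; arccos → 151.6°.
Before full moon the principal value applies: θ = 151.6°.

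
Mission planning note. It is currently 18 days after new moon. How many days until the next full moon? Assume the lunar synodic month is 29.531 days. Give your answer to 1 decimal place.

Full moon occurs at elongation 180°, i.e. at age 29.531 × 180/360 = 14.765 d.
This lunation's full moon (14.765 d) has passed, so add one period: 44.296 − 18 = 26.296 days.

26.3 days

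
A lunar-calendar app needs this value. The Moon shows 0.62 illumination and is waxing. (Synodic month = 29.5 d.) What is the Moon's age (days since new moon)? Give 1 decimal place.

8.5 days

Invert f = (1 − cos θ)/2 to get cos θ = 1 − 2(0.62) = -0.240, hence θ₀ = arccos -0.240 = 103.9°.
The Moon is waxing (0°–180°), so θ = 103.9° directly.
At 360°/29.5 d per day, 103.9° corresponds to 8.51 days.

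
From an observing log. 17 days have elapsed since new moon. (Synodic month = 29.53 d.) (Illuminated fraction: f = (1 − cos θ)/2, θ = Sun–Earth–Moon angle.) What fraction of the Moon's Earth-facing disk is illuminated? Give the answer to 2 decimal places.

The Moon has covered 17/29.53 of its cycle, so θ ≈ 360° × 17/29.53 = 207.2°.
Illuminated fraction = (1 − cos 207.2°)/2 = (1 − (-0.889))/2 ≈ 0.945.

0.94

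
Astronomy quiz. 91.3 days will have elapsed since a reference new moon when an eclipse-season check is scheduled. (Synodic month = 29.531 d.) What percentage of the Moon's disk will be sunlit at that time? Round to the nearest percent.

Reduce mod P: 91.3 − 3×29.531 = 2.71 d into the current lunation.
Elongation θ = 360° × 2.71/29.531 ≈ 33.0°.
Illuminated fraction = (1 − cos 33.0°)/2 = (1 − 0.839)/2 ≈ 0.081, so 8%.

8%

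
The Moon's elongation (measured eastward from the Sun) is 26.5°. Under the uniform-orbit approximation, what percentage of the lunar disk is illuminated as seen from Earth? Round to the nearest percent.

cos 26.5° = 0.895, so f = (1 − 0.895)/2 = 0.053, i.e. 5%.

5%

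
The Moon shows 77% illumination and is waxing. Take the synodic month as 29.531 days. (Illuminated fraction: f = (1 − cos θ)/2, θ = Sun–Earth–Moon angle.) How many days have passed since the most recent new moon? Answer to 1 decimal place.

10.1 days

Invert f = (1 − cos θ)/2 to get cos θ = 1 − 2(0.77) = -0.540, hence θ₀ = arccos -0.540 = 122.7°.
The Moon is waxing (0°–180°), so θ = 122.7° directly.
At 360°/29.531 d per day, 122.7° corresponds to 10.06 days.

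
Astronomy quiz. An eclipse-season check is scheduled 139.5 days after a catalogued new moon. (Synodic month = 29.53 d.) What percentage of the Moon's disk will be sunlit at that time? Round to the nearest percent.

Reduce mod P: 139.5 − 4×29.53 = 21.38 d into the current lunation.
The Moon has covered 21.38/29.53 of its cycle, so θ ≈ 360° × 21.38/29.53 = 260.6°.
cos 260.6° = (-0.163), so f = (1 − (-0.163))/2 = 0.581, so 58%.

58%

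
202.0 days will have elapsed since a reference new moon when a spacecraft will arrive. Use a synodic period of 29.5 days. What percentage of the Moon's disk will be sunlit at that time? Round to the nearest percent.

202.0/29.5 = 6.847 lunations, so 6 complete cycles and 25.00 d into the next.
The Moon has covered 25.00/29.5 of its cycle, so θ ≈ 360° × 25.00/29.5 = 305.1°.
With cos θ = 0.575, the lit fraction is (1 − 0.575)/2 ≈ 0.213, so 21%.

21%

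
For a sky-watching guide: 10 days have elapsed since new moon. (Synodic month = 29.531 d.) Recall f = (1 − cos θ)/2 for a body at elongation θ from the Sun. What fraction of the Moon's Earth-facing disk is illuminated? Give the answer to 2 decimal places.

0.76

Phase angle: θ = 360°·(10 d)/(29.531 d) = 121.9°.
With cos θ = (-0.529), the lit fraction is (1 − (-0.529))/2 ≈ 0.764.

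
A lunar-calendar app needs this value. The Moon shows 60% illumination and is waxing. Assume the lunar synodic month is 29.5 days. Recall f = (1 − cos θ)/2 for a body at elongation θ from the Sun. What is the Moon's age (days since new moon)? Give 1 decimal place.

Invert f = (1 − cos θ)/2 to get cos θ = 1 − 2(0.60) = -0.200, hence θ₀ = arccos -0.200 = 101.5°.
The Moon is waxing (0°–180°), so θ = 101.5° directly.
At 360°/29.5 d per day, 101.5° corresponds to 8.32 days.

8.3 days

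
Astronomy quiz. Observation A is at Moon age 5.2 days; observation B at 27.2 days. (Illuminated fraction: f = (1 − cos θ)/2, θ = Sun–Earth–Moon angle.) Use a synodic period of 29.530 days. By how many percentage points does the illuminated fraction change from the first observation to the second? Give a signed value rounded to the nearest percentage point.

-22 percentage points

First observation: θ = 360°·5.2/29.530 = 63.4°, so f = 0.276.
Second observation: θ = 331.6°, f = 0.060.
Δf = 0.060 − 0.276 = -0.216, i.e. -22 pp.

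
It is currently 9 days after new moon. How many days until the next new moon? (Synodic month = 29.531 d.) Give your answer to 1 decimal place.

20.5 days

One full lunation from the last new moon is 29.531 d; remaining = 29.531 − 9 = 20.531 d.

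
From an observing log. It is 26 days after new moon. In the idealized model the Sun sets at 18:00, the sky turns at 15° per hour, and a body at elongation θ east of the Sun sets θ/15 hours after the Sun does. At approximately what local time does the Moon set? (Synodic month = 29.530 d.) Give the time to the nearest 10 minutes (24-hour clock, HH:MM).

15:10

Phase angle: θ = 360°·(26 d)/(29.530 d) = 317.0°.
Delay after the Sun = 317.0° / (15°/h) ≈ 21.13 h.
18:00 + 21.131 h ≈ 15:08 → 15:10 to the nearest ten minutes.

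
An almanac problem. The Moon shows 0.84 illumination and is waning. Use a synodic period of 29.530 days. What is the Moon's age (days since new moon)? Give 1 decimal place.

18.6 days

Invert f = (1 − cos θ)/2 to get cos θ = 1 − 2(0.84) = -0.680, hence θ₀ = arccos -0.680 = 132.8°.
Waning ⇒ past full, so θ = 360° − 132.8° = 227.2°.
Age = 29.530 × 227.2°/360° ≈ 18.63 days.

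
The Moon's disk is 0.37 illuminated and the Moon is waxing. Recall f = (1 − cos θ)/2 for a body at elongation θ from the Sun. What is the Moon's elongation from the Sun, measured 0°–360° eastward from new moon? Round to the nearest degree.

From f = (1 − cos θ)/2: cos θ = 1 − 2×0.37 = 0.260; arccos → 74.9°.
The Moon is waxing (0°–180°), so θ = 74.9° directly.

75°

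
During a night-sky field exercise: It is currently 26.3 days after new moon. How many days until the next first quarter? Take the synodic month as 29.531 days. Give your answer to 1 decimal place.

10.6 days

First quarter occurs at elongation 90°, i.e. at age 29.531 × 90/360 = 7.383 d.
This lunation's first quarter (7.383 d) has passed, so add one period: 36.914 − 26.3 = 10.614 days.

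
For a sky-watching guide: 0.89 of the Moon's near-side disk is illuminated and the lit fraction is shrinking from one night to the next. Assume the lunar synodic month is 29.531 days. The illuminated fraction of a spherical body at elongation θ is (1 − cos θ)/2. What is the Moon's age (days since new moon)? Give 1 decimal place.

Invert f = (1 − cos θ)/2 to get cos θ = 1 − 2(0.89) = -0.780, hence θ₀ = arccos -0.780 = 141.3°.
Waning ⇒ past full, so θ = 360° − 141.3° = 218.7°.
That fraction of the synodic month is 218.7/360 × 29.531 d ≈ 17.94 d.

17.9 days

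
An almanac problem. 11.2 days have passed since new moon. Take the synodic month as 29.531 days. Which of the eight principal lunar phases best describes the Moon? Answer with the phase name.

θ ≈ 360° × 11.2/29.531 = 137°, which falls in the waxing gibbous sector.

waxing gibbous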